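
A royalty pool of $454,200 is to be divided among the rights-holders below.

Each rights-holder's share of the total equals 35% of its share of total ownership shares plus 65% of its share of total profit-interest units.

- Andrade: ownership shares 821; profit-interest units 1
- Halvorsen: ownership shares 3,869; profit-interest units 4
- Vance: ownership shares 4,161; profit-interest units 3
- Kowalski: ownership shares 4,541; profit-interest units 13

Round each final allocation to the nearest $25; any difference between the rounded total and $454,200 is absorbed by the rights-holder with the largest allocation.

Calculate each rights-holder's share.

Ownership shares total 13,392; profit-interest units total 21.
Blended shares (35% ownership shares + 65% profit-interest units): Andrade 0.0524; Halvorsen 0.2249; Vance 0.2016; Kowalski 0.5211.
Raw shares: Andrade 23,804.27; Halvorsen 102,161.33; Vance 91,568.95; Kowalski 236,665.46.
After rounding ($25): Andrade $23,800; Halvorsen $102,150; Vance $91,575; Kowalski $236,675. Sum = $454,200.
Sum already equals the total — no adjustment.

Andrade: $23,800 | Halvorsen: $102,150 | Vance: $91,575 | Kowalski: $236,675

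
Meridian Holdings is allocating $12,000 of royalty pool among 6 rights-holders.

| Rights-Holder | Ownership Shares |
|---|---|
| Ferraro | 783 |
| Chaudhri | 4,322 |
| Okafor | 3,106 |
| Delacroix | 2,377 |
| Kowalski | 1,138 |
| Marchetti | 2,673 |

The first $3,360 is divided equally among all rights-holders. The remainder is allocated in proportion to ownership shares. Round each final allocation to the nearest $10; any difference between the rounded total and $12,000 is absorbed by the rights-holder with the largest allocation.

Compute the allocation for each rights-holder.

Ferraro: $1,030; Chaudhri: $3,160; Okafor: $2,420; Delacroix: $1,990; Kowalski: $1,240; Marchetti: $2,160

Equal tier: $3,360 ÷ 6 = $560 apiece.
Remainder $8,640 by ownership shares (total 14,399): Ferraro 469.83 → $470; Chaudhri 2,593.38 → $2,590; Okafor 1,863.73 → $1,860; Delacroix 1,426.30 → $1,430; Kowalski 682.85 → $680; Marchetti 1,603.91 → $1,600.
Rounding difference +$10 on remainder applied to Chaudhri.
Totals: Ferraro $560 + $470 = $1,030; Chaudhri $560 + $2,600 = $3,160; Okafor $560 + $1,860 = $2,420; Delacroix $560 + $1,430 = $1,990; Kowalski $560 + $680 = $1,240; Marchetti $560 + $1,600 = $2,160.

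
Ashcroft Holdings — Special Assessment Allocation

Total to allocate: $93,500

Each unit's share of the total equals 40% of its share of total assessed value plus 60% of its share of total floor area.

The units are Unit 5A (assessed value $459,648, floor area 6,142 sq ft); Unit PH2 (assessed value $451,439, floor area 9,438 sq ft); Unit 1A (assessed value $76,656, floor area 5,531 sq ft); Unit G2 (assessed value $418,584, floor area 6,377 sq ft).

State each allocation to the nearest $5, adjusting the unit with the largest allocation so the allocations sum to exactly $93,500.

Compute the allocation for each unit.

Unit 5A: $24,760 · Unit PH2: $31,270 · Unit 1A: $13,325 · Unit G2: $24,145

Totals — assessed value 1,406,327, floor area 27,488.
Blended shares (40% assessed value + 60% floor area): Unit 5A 0.2648; Unit PH2 0.3344; Unit 1A 0.1425; Unit G2 0.2583.
Unrounded shares: Unit 5A 24,759.07; Unit PH2 31,267.54; Unit 1A 13,326.76; Unit G2 24,146.62.
After rounding ($5): Unit 5A $24,760; Unit PH2 $31,270; Unit 1A $13,325; Unit G2 $24,145. Sum = $93,500.
No rounding difference to absorb.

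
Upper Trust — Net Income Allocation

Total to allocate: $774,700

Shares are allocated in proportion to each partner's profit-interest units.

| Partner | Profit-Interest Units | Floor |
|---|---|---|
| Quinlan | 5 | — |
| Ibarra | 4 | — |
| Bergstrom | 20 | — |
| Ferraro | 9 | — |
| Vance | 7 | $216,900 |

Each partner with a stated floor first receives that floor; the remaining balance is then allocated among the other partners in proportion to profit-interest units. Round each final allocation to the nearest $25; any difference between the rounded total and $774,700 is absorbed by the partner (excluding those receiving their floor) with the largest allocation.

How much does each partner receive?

Guaranteed amounts: Vance $216,900. Residual $557,800.
Residual split over remaining profit-interest units 38: Quinlan 73,394.74 → $73,400; Ibarra 58,715.79 → $58,725; Bergstrom 293,578.95 → $293,575; Ferraro 132,110.53 → $132,100.

Quinlan: $73,400 | Ibarra: $58,725 | Bergstrom: $293,575 | Ferraro: $132,100 | Vance: $216,900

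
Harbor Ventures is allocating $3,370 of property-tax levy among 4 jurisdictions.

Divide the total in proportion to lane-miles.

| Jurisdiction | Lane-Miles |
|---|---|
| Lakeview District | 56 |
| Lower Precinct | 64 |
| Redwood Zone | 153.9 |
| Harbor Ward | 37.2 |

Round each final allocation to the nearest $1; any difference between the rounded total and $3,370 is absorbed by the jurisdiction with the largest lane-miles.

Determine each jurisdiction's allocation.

Lakeview District: $607 | Lower Precinct: $693 | Redwood Zone: $1,667 | Harbor Ward: $403

Total lane-miles = 56 + 64 + 153.9 + 37.2 = 311.1.
Proportional shares: Lakeview District 606.62; Lower Precinct 693.28; Redwood Zone 1,667.13; Harbor Ward 402.97.
After rounding ($1): Lakeview District $607; Lower Precinct $693; Redwood Zone $1,667; Harbor Ward $403. Sum = $3,370.
No rounding difference to absorb.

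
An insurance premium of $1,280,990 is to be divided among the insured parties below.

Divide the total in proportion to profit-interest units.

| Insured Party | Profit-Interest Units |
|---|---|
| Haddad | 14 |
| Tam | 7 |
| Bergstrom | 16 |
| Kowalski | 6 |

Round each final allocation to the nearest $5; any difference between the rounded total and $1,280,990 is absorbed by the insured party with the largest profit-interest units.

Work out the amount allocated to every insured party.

Haddad: $417,065 · Tam: $208,535 · Bergstrom: $476,645 · Kowalski: $178,745

Combined profit-interest units = 14 + 7 + 16 + 6 = 43.
Unrounded shares: Haddad 417,066.51; Tam 208,533.26; Bergstrom 476,647.44; Kowalski 178,742.79.
At nearest $5: Haddad $417,065; Tam $208,535; Bergstrom $476,645; Kowalski $178,745. Sum = $1,280,990.
Rounded total matches; no reconciliation needed.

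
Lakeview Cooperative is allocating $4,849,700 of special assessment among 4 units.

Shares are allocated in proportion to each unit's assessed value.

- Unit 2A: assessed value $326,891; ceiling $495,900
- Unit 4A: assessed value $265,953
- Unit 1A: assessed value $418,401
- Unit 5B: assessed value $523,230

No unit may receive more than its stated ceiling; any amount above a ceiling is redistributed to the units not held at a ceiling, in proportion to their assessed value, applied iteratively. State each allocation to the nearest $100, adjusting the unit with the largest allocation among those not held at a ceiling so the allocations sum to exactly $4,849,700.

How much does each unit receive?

Sum of assessed value: 1,534,475.
Pro-rata shares before constraints: Unit 2A 1,033,137.25; Unit 4A 840,543.03; Unit 1A 1,322,354.11; Unit 5B 1,653,665.61.
Capped: Unit 2A ($495,900); balance $4,353,800 reallocated over remaining assessed value 1,207,584.
Shares after redistribution: Unit 4A 958,861.80 → $958,900; Unit 1A 1,508,494.87 → $1,508,500; Unit 5B 1,886,443.32 → $1,886,400.

Unit 2A: $495,900 | Unit 4A: $958,900 | Unit 1A: $1,508,500 | Unit 5B: $1,886,400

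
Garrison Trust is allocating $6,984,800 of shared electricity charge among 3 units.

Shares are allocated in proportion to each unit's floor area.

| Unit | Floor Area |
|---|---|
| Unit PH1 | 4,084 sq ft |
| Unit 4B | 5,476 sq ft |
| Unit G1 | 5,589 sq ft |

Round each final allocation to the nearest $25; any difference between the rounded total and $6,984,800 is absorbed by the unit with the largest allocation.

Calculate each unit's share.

Combined floor area = 15,149.
Raw shares: Unit PH1 4,084/15,149 × $6,984,800 = 1,883,023.51; Unit 4B 5,476/15,149 × $6,984,800 = 2,524,837.60; Unit G1 5,589/15,149 × $6,984,800 = 2,576,938.89.
Rounded to nearest $25: Unit PH1 $1,883,025; Unit 4B $2,524,850; Unit G1 $2,576,950. Sum = $6,984,825.
Difference $6,984,800 − $6,984,825 = −$25 applied to largest allocation (Unit G1): Unit G1 becomes $2,576,925.

Unit PH1: $1,883,025 | Unit 4B: $2,524,850 | Unit G1: $2,576,925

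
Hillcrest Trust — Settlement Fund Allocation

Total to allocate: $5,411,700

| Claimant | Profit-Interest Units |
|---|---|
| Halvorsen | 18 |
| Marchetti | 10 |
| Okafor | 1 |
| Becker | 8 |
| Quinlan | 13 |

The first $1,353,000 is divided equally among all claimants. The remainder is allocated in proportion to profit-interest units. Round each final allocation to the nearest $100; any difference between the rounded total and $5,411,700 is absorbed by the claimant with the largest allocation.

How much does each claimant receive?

Halvorsen: $1,731,700; Marchetti: $1,082,300; Okafor: $351,800; Becker: $920,000; Quinlan: $1,325,900

Equal tier: $1,353,000 ÷ 5 = $270,600 apiece.
Remainder $4,058,700 by profit-interest units (total 50): Halvorsen 1,461,132.00 → $1,461,100; Marchetti 811,740.00 → $811,700; Okafor 81,174.00 → $81,200; Becker 649,392.00 → $649,400; Quinlan 1,055,262.00 → $1,055,300.
Totals: Halvorsen $270,600 + $1,461,100 = $1,731,700; Marchetti $270,600 + $811,700 = $1,082,300; Okafor $270,600 + $81,200 = $351,800; Becker $270,600 + $649,400 = $920,000; Quinlan $270,600 + $1,055,300 = $1,325,900.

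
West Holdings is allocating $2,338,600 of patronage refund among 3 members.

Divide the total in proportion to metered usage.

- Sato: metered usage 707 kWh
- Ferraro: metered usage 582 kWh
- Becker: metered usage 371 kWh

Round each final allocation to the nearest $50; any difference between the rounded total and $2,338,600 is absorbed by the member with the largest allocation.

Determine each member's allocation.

Sato: $996,050 | Ferraro: $819,900 | Becker: $522,650

Combined metered usage = 1,660.
Raw shares: Sato 707/1,660 × $2,338,600 = 996,018.19; Ferraro 582/1,660 × $2,338,600 = 819,918.80; Becker 371/1,660 × $2,338,600 = 522,663.01.
Rounded to nearest $50: Sato $996,000; Ferraro $819,900; Becker $522,650. Sum = $2,338,550.
Difference $2,338,600 − $2,338,550 = +$50 applied to largest allocation (Sato): Sato becomes $996,050.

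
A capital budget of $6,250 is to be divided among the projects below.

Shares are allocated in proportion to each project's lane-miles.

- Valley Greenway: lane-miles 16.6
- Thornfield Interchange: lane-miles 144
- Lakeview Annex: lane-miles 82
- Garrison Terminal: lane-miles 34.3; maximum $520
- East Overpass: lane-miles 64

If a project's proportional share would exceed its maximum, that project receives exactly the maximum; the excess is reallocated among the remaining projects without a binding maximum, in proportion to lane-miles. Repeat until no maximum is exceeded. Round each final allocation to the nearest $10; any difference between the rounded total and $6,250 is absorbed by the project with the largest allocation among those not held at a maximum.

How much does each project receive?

Valley Greenway: $310; Thornfield Interchange: $2,690; Lakeview Annex: $1,530; Garrison Terminal: $520; East Overpass: $1,200

Combined lane-miles = 340.9.
Proportional shares (ignoring caps): Valley Greenway 304.34; Thornfield Interchange 2,640.07; Lakeview Annex 1,503.37; Garrison Terminal 628.85; East Overpass 1,173.36.
Held at cap: Garrison Terminal ($520); remaining pool $5,730 reallocated over remaining lane-miles 306.6.
Shares after redistribution: Valley Greenway 310.23 → $310; Thornfield Interchange 2,691.19 → $2,690; Lakeview Annex 1,532.49 → $1,530; East Overpass 1,196.09 → $1,200.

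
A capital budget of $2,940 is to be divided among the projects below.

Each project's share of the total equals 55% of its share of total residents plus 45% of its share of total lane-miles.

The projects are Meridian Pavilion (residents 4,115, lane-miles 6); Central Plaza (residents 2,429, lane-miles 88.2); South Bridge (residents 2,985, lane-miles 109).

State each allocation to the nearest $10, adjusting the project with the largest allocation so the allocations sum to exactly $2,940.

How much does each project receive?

Meridian Pavilion: $740 · Central Plaza: $990 · South Bridge: $1,210

Residents total 9,529; lane-miles total 203.2.
Composite weights (55% residents + 45% lane-miles): Meridian Pavilion 0.2508; Central Plaza 0.3355; South Bridge 0.4137.
Unrounded shares: Meridian Pavilion 737.35; Central Plaza 986.44; South Bridge 1,216.21.
Rounded to nearest $10: Meridian Pavilion $740; Central Plaza $990; South Bridge $1,220. Sum = $2,950.
Difference $2,940 − $2,950 = −$10 applied to largest allocation (South Bridge): South Bridge becomes $1,210.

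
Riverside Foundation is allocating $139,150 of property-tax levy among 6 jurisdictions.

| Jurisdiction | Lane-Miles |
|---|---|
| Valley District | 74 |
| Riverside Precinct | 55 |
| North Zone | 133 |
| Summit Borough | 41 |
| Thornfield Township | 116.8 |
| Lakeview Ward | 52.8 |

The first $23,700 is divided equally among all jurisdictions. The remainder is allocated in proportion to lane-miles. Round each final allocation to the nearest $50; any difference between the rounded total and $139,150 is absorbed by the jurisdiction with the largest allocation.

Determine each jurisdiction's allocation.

First tranche $23,700 split equally: $3,950 each.
Remainder $115,450 by lane-miles (total 472.6): Valley District 18,077.23 → $18,100; Riverside Precinct 13,435.78 → $13,450; North Zone 32,490.16 → $32,500; Summit Borough 10,015.76 → $10,000; Thornfield Township 28,532.71 → $28,550; Lakeview Ward 12,898.35 → $12,900.
Rounding difference −$50 on remainder applied to North Zone.
Totals: Valley District $3,950 + $18,100 = $22,050; Riverside Precinct $3,950 + $13,450 = $17,400; North Zone $3,950 + $32,450 = $36,400; Summit Borough $3,950 + $10,000 = $13,950; Thornfield Township $3,950 + $28,550 = $32,500; Lakeview Ward $3,950 + $12,900 = $16,850.

Valley District: $22,050 | Riverside Precinct: $17,400 | North Zone: $36,400 | Summit Borough: $13,950 | Thornfield Township: $32,500 | Lakeview Ward: $16,850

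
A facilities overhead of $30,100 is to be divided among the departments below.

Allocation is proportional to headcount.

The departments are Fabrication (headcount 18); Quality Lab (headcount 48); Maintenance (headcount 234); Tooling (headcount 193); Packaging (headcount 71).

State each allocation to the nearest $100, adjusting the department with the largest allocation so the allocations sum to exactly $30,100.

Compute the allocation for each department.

Combined headcount = 564.
Raw shares: Fabrication 18/564 × $30,100 = 960.64; Quality Lab 48/564 × $30,100 = 2,561.70; Maintenance 234/564 × $30,100 = 12,488.30; Tooling 193/564 × $30,100 = 10,300.18; Packaging 71/564 × $30,100 = 3,789.18.
Rounded to nearest $100: Fabrication $1,000; Quality Lab $2,600; Maintenance $12,500; Tooling $10,300; Packaging $3,800. Sum = $30,200.
Difference $30,100 − $30,200 = −$100 applied to largest allocation (Maintenance): Maintenance becomes $12,400.

Fabrication: $1,000; Quality Lab: $2,600; Maintenance: $12,400; Tooling: $10,300; Packaging: $3,800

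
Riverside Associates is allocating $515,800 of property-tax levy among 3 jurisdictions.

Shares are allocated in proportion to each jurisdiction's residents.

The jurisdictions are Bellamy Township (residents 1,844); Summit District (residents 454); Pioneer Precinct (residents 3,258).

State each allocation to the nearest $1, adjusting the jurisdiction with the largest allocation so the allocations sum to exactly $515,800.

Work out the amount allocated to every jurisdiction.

Combined residents = 5,556.
Unrounded shares: Bellamy Township 1,844/5,556 × $515,800 = 171,190.64; Summit District 454/5,556 × $515,800 = 42,147.80; Pioneer Precinct 3,258/5,556 × $515,800 = 302,461.56.
At nearest $1: Bellamy Township $171,191; Summit District $42,148; Pioneer Precinct $302,462. Sum = $515,801.
Difference $515,800 − $515,801 = −$1 applied to largest allocation (Pioneer Precinct): Pioneer Precinct becomes $302,461.

Bellamy Township: $171,191 · Summit District: $42,148 · Pioneer Precinct: $302,461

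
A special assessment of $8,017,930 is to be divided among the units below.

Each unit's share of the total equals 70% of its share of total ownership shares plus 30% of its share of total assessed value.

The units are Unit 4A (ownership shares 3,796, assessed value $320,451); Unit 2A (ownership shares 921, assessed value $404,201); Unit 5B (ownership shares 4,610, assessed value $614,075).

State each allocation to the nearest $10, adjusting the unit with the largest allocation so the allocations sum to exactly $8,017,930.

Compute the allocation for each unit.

Ownership shares total 9,327; assessed value total 1,338,727.
Composite weights (70% ownership shares + 30% assessed value): Unit 4A 0.3567; Unit 2A 0.1597; Unit 5B 0.4836.
Pro-rata amounts: Unit 4A 2,860,030.12; Unit 2A 1,280,469.16; Unit 5B 3,877,430.72.
After rounding ($10): Unit 4A $2,860,030; Unit 2A $1,280,470; Unit 5B $3,877,430. Sum = $8,017,930.
No rounding difference to absorb.

Unit 4A: $2,860,030 | Unit 2A: $1,280,470 | Unit 5B: $3,877,430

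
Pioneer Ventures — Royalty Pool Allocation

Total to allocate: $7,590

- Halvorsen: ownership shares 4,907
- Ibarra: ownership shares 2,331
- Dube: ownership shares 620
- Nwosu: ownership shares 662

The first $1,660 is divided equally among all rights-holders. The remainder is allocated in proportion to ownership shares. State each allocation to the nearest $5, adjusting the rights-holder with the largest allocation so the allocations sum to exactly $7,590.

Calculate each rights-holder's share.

Halvorsen: $3,835; Ibarra: $2,035; Dube: $845; Nwosu: $875

First tranche $1,660 split equally: $415 each.
Remainder $5,930 by ownership shares (total 8,520): Halvorsen 3,415.32 → $3,415; Ibarra 1,622.40 → $1,620; Dube 431.53 → $430; Nwosu 460.76 → $460.
Rounding difference +$5 on remainder applied to Halvorsen.
Totals: Halvorsen $415 + $3,420 = $3,835; Ibarra $415 + $1,620 = $2,035; Dube $415 + $430 = $845; Nwosu $415 + $460 = $875.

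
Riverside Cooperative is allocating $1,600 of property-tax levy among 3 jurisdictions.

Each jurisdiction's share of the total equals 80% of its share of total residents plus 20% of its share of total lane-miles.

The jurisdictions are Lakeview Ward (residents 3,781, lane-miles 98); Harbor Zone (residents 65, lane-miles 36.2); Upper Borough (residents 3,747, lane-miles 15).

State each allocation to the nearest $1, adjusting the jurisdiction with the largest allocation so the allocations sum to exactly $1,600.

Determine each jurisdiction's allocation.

Totals — residents 7,593, lane-miles 149.2.
Blended shares (80% residents + 20% lane-miles): Lakeview Ward 0.5297; Harbor Zone 0.0554; Upper Borough 0.4149.
Proportional shares: Lakeview Ward 847.57; Harbor Zone 88.60; Upper Borough 663.83.
At nearest $1: Lakeview Ward $848; Harbor Zone $89; Upper Borough $664. Sum = $1,601.
Difference $1,600 − $1,601 = −$1 applied to largest allocation (Lakeview Ward): Lakeview Ward becomes $847.

Lakeview Ward: $847 | Harbor Zone: $89 | Upper Borough: $664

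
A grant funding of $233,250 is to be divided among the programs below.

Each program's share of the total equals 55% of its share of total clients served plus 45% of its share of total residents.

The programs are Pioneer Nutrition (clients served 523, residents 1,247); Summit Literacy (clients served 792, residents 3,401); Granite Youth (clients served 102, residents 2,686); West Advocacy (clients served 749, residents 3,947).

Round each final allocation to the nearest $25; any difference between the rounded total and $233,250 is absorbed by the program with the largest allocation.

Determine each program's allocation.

Totals — clients served 2,166, residents 11,281.
Composite weights (55% clients served + 45% residents): Pioneer Nutrition 0.1825; Summit Literacy 0.3368; Granite Youth 0.1330; West Advocacy 0.3476.
Proportional shares: Pioneer Nutrition 42,578.70; Summit Literacy 78,552.58; Granite Youth 31,032.75; West Advocacy 81,085.97.
After rounding ($25): Pioneer Nutrition $42,575; Summit Literacy $78,550; Granite Youth $31,025; West Advocacy $81,075. Sum = $233,225.
Difference $233,250 − $233,225 = +$25 applied to largest allocation (West Advocacy): West Advocacy becomes $81,100.

Pioneer Nutrition: $42,575 | Summit Literacy: $78,550 | Granite Youth: $31,025 | West Advocacy: $81,100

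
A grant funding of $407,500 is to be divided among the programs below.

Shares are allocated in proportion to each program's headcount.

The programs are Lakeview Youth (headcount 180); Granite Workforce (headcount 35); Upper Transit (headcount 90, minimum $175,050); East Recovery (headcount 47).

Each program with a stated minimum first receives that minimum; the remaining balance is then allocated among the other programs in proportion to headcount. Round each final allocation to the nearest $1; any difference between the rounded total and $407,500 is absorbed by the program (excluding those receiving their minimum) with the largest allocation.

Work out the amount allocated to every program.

Lakeview Youth: $159,699 | Granite Workforce: $31,052 | Upper Transit: $175,050 | East Recovery: $41,699

Minimums first: Upper Transit $175,050. Remaining pool $232,450.
Remaining pool split over remaining headcount 262: Lakeview Youth 159,698.47 → $159,698; Granite Workforce 31,052.48 → $31,052; East Recovery 41,699.05 → $41,699.
Rounding difference +$1 applied to Lakeview Youth → $159,699.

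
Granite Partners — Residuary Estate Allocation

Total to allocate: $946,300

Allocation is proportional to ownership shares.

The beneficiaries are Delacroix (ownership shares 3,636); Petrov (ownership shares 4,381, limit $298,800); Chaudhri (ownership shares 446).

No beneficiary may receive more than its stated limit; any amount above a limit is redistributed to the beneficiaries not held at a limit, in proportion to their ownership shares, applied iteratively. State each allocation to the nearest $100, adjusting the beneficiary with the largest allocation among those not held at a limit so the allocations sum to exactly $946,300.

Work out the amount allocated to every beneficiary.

Delacroix: $576,800; Petrov: $298,800; Chaudhri: $70,700

Combined ownership shares = 8,463.
Unconstrained shares: Delacroix 406,563.49; Petrov 489,866.51; Chaudhri 49,870.00.
Capped: Petrov ($298,800); balance $647,500 reallocated over remaining ownership shares 4,082.
Shares after redistribution: Delacroix 576,754.04 → $576,800; Chaudhri 70,745.96 → $70,700.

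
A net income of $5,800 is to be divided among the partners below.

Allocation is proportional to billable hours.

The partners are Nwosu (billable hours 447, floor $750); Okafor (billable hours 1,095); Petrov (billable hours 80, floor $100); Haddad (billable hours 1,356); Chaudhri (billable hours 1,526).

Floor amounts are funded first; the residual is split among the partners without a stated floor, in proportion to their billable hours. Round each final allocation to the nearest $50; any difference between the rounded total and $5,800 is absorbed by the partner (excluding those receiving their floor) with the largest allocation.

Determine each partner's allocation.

Guaranteed amounts: Nwosu $750; Petrov $100. Balance $4,950.
Balance split over remaining billable hours 3,977: Okafor 1,362.90 → $1,350; Haddad 1,687.75 → $1,700; Chaudhri 1,899.35 → $1,900.

Nwosu: $750; Okafor: $1,350; Petrov: $100; Haddad: $1,700; Chaudhri: $1,900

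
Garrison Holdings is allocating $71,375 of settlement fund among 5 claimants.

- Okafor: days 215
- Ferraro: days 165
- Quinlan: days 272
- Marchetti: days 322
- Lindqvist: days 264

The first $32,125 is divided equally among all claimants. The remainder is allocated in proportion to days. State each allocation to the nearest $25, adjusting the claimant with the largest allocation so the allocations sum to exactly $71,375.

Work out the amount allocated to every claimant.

Equal tier: $32,125 ÷ 5 = $6,425 apiece.
Remainder $39,250 by days (total 1,238): Okafor 6,816.44 → $6,825; Ferraro 5,231.22 → $5,225; Quinlan 8,623.59 → $8,625; Marchetti 10,208.80 → $10,200; Lindqvist 8,369.95 → $8,375.
Totals: Okafor $6,425 + $6,825 = $13,250; Ferraro $6,425 + $5,225 = $11,650; Quinlan $6,425 + $8,625 = $15,050; Marchetti $6,425 + $10,200 = $16,625; Lindqvist $6,425 + $8,375 = $14,800.

Okafor: $13,250 | Ferraro: $11,650 | Quinlan: $15,050 | Marchetti: $16,625 | Lindqvist: $14,800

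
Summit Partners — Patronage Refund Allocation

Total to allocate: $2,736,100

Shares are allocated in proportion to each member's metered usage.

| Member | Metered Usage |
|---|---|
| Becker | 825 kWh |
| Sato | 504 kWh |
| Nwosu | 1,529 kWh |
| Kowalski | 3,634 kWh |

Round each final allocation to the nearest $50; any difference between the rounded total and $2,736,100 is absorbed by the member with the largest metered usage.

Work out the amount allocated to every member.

Metered usage total: 825 + 504 + 1,529 + 3,634 = 6,492.
Unrounded shares: Becker 347,702.17; Sato 212,414.42; Nwosu 644,408.03; Kowalski 1,531,575.39.
At nearest $50: Becker $347,700; Sato $212,400; Nwosu $644,400; Kowalski $1,531,600. Sum = $2,736,100.
No rounding difference to absorb.

Becker: $347,700 | Sato: $212,400 | Nwosu: $644,400 | Kowalski: $1,531,600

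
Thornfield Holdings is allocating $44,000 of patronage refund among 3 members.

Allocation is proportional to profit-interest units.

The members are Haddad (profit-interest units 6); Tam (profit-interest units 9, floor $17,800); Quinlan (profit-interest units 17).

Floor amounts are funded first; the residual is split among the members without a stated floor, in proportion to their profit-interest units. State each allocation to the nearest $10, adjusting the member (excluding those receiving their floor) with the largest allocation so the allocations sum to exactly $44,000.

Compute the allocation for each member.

Fund the minimums — Tam $17,800. Residual $26,200.
Residual split over remaining profit-interest units 23: Haddad 6,834.78 → $6,830; Quinlan 19,365.22 → $19,370.

Haddad: $6,830 · Tam: $17,800 · Quinlan: $19,370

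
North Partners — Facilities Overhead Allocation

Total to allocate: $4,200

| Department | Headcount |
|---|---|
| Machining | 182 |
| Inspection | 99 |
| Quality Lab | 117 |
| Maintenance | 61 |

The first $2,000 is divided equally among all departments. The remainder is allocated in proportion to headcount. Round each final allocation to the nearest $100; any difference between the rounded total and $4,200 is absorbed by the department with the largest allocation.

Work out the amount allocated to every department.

Machining: $1,300 | Inspection: $1,000 | Quality Lab: $1,100 | Maintenance: $800

First tranche $2,000 split equally: $500 each.
Remainder $2,200 by headcount (total 459): Machining 872.33 → $900; Inspection 474.51 → $500; Quality Lab 560.78 → $600; Maintenance 292.37 → $300.
Rounding difference −$100 on remainder applied to Machining.
Totals: Machining $500 + $800 = $1,300; Inspection $500 + $500 = $1,000; Quality Lab $500 + $600 = $1,100; Maintenance $500 + $300 = $800.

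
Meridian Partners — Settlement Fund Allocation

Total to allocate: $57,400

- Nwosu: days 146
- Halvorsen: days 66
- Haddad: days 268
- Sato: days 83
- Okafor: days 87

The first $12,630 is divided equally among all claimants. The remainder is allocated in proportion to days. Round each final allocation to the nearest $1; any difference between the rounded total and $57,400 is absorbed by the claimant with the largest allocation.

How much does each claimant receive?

Equal tier: $12,630 ÷ 5 = $2,526 apiece.
Remainder $44,770 by days (total 650): Nwosu 10,056.03 → $10,056; Halvorsen 4,545.88 → $4,546; Haddad 18,459.02 → $18,459; Sato 5,716.78 → $5,717; Okafor 5,992.29 → $5,992.
Totals: Nwosu $2,526 + $10,056 = $12,582; Halvorsen $2,526 + $4,546 = $7,072; Haddad $2,526 + $18,459 = $20,985; Sato $2,526 + $5,717 = $8,243; Okafor $2,526 + $5,992 = $8,518.

Nwosu: $12,582 | Halvorsen: $7,072 | Haddad: $20,985 | Sato: $8,243 | Okafor: $8,518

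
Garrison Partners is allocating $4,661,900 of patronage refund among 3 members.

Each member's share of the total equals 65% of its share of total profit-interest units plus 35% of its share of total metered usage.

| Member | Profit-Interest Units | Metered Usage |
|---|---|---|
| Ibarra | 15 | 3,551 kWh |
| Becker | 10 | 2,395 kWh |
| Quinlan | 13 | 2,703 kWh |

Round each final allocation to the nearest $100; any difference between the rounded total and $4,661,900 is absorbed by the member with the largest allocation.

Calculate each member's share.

Ibarra: $1,866,000 | Becker: $1,249,300 | Quinlan: $1,546,600

Totals — profit-interest units 38, metered usage 8,649.
Composite weights (65% profit-interest units + 35% metered usage): Ibarra 0.4003; Becker 0.2680; Quinlan 0.3318.
Pro-rata amounts: Ibarra 1,866,054.33; Becker 1,249,255.64; Quinlan 1,546,590.03.
After rounding ($100): Ibarra $1,866,100; Becker $1,249,300; Quinlan $1,546,600. Sum = $4,662,000.
Difference $4,661,900 − $4,662,000 = −$100 applied to largest allocation (Ibarra): Ibarra becomes $1,866,000.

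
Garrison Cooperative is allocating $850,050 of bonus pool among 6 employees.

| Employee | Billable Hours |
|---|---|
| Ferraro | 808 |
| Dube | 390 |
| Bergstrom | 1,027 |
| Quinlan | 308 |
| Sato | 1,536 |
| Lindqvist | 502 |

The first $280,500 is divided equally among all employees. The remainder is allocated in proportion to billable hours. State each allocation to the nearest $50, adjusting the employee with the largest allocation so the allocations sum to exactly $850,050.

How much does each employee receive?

$280,500 shared equally gives $46,750 per employee.
Remainder $569,550 by billable hours (total 4,571): Ferraro 100,677.40 → $100,700; Dube 48,594.29 → $48,600; Bergstrom 127,964.96 → $127,950; Quinlan 38,377.03 → $38,400; Sato 191,386.74 → $191,400; Lindqvist 62,549.57 → $62,550.
Rounding difference −$50 on remainder applied to Sato.
Totals: Ferraro $46,750 + $100,700 = $147,450; Dube $46,750 + $48,600 = $95,350; Bergstrom $46,750 + $127,950 = $174,700; Quinlan $46,750 + $38,400 = $85,150; Sato $46,750 + $191,350 = $238,100; Lindqvist $46,750 + $62,550 = $109,300.

Ferraro: $147,450; Dube: $95,350; Bergstrom: $174,700; Quinlan: $85,150; Sato: $238,100; Lindqvist: $109,300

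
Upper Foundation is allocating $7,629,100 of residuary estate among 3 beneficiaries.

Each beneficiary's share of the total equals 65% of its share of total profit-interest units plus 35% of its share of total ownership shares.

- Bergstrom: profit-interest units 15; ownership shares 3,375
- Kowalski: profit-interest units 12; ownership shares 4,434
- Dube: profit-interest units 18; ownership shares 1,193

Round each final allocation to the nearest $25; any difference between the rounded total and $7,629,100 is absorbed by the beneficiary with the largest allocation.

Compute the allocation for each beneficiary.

Bergstrom: $2,654,075 | Kowalski: $2,637,600 | Dube: $2,337,425

Totals — profit-interest units 45, ownership shares 9,002.
Composite weights (65% profit-interest units + 35% ownership shares): Bergstrom 0.3479; Kowalski 0.3457; Dube 0.3064.
Unrounded shares: Bergstrom 2,654,068.58; Kowalski 2,637,596.21; Dube 2,337,435.22.
At nearest $25: Bergstrom $2,654,075; Kowalski $2,637,600; Dube $2,337,425. Sum = $7,629,100.
No rounding difference to absorb.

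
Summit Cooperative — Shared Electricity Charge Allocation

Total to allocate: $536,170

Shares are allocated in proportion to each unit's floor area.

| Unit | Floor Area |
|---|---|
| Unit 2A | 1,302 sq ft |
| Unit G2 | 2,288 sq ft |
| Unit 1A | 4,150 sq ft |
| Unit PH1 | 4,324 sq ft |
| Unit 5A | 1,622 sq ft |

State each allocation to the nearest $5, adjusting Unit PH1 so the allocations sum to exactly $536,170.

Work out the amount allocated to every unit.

Unit 2A: $51,010 · Unit G2: $89,635 · Unit 1A: $162,585 · Unit PH1: $169,395 · Unit 5A: $63,545

Sum of floor area: 13,686.
Raw shares: Unit 2A 1,302/13,686 × $536,170 = 51,007.84; Unit G2 2,288/13,686 × $536,170 = 89,635.90; Unit 1A 4,150/13,686 × $536,170 = 162,582.60; Unit PH1 4,324/13,686 × $536,170 = 169,399.32; Unit 5A 1,622/13,686 × $536,170 = 63,544.33.
At nearest $5: Unit 2A $51,010; Unit G2 $89,635; Unit 1A $162,585; Unit PH1 $169,400; Unit 5A $63,545. Sum = $536,175.
Difference $536,170 − $536,175 = −$5 applied to Unit PH1: Unit PH1 becomes $169,395.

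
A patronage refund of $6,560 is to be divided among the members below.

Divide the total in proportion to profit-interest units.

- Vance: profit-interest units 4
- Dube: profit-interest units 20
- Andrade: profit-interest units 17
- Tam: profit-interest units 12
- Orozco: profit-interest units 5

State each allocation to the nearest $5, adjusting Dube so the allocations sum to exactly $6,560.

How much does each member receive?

Combined profit-interest units = 58.
Unrounded shares: Vance 4/58 × $6,560 = 452.41; Dube 20/58 × $6,560 = 2,262.07; Andrade 17/58 × $6,560 = 1,922.76; Tam 12/58 × $6,560 = 1,357.24; Orozco 5/58 × $6,560 = 565.52.
After rounding ($5): Vance $450; Dube $2,260; Andrade $1,925; Tam $1,355; Orozco $565. Sum = $6,555.
Difference $6,560 − $6,555 = +$5 applied to Dube: Dube becomes $2,265.

Vance: $450 | Dube: $2,265 | Andrade: $1,925 | Tam: $1,355 | Orozco: $565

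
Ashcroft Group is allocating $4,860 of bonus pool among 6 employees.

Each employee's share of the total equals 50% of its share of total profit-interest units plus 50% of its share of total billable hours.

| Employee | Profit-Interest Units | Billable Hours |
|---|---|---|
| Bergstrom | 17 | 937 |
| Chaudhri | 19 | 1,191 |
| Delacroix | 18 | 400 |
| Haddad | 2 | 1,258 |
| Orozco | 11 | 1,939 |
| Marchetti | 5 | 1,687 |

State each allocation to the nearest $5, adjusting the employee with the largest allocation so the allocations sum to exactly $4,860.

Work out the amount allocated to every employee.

Totals — profit-interest units 72, billable hours 7,412.
Composite weights (50% profit-interest units + 50% billable hours): Bergstrom 0.1813; Chaudhri 0.2123; Delacroix 0.1520; Haddad 0.0988; Orozco 0.2072; Marchetti 0.1485.
Pro-rata amounts: Bergstrom 880.94; Chaudhri 1,031.72; Delacroix 738.64; Haddad 479.93; Orozco 1,006.94; Marchetti 721.83.
At nearest $5: Bergstrom $880; Chaudhri $1,030; Delacroix $740; Haddad $480; Orozco $1,005; Marchetti $720. Sum = $4,855.
Difference $4,860 − $4,855 = +$5 applied to largest allocation (Chaudhri): Chaudhri becomes $1,035.

Bergstrom: $880; Chaudhri: $1,035; Delacroix: $740; Haddad: $480; Orozco: $1,005; Marchetti: $720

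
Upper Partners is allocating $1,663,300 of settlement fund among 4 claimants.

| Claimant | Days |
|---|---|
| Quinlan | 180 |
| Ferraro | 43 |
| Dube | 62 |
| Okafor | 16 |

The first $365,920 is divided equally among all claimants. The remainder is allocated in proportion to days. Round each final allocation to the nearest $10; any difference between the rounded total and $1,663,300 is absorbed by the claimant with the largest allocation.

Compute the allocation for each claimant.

Equal tier: $365,920 ÷ 4 = $91,480 apiece.
Remainder $1,297,380 by days (total 301): Quinlan 775,841.86 → $775,840; Ferraro 185,340.00 → $185,340; Dube 267,234.42 → $267,230; Okafor 68,963.72 → $68,960.
Rounding difference +$10 on remainder applied to Quinlan.
Totals: Quinlan $91,480 + $775,850 = $867,330; Ferraro $91,480 + $185,340 = $276,820; Dube $91,480 + $267,230 = $358,710; Okafor $91,480 + $68,960 = $160,440.

Quinlan: $867,330 | Ferraro: $276,820 | Dube: $358,710 | Okafor: $160,440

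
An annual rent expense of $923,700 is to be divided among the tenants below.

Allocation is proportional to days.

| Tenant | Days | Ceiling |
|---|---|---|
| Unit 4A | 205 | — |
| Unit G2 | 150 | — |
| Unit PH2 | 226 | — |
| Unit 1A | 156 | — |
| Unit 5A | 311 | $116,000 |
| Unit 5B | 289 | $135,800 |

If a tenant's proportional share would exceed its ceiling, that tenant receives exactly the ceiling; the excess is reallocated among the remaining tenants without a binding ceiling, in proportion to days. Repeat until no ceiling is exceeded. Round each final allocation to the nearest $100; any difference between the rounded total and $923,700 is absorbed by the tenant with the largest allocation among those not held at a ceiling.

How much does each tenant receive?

Unit 4A: $186,900 · Unit G2: $136,800 · Unit PH2: $206,000 · Unit 1A: $142,200 · Unit 5A: $116,000 · Unit 5B: $135,800

Combined days = 1,337.
Proportional shares (ignoring caps): Unit 4A 141,629.39; Unit G2 103,631.26; Unit PH2 156,137.77; Unit 1A 107,776.51; Unit 5A 214,862.15; Unit 5B 199,662.90.
Held at cap: Unit 5A ($116,000), Unit 5B ($135,800); remaining pool $671,900 reallocated over remaining days 737.
Shares after redistribution: Unit 4A 186,892.13 → $186,900; Unit G2 136,750.34 → $136,800; Unit PH2 206,037.18 → $206,000; Unit 1A 142,220.35 → $142,200.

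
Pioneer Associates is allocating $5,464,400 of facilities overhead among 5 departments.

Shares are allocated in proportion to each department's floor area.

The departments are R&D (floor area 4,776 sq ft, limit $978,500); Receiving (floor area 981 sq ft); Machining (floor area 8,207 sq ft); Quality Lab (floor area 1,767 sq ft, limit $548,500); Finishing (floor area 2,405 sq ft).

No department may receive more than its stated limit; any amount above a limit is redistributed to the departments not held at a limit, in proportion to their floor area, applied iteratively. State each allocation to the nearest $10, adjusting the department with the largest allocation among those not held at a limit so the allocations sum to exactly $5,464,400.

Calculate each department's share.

Floor area total: 18,136.
Proportional shares (ignoring caps): R&D 1,439,014.91; Receiving 295,576.55; Machining 2,472,779.60; Quality Lab 532,399.36; Finishing 724,629.58.
Cap binds for R&D ($978,500); remaining pool $4,485,900 reallocated over remaining floor area 13,360.
Cap binds for Quality Lab ($548,500); remaining pool $3,937,400 reallocated over remaining floor area 11,593.
Remaining shares: Receiving 333,182.90 → $333,180; Machining 2,787,392.55 → $2,787,390; Finishing 816,824.55 → $816,820.
Rounding difference +$10 applied to Machining → $2,787,400.

R&D: $978,500 · Receiving: $333,180 · Machining: $2,787,400 · Quality Lab: $548,500 · Finishing: $816,820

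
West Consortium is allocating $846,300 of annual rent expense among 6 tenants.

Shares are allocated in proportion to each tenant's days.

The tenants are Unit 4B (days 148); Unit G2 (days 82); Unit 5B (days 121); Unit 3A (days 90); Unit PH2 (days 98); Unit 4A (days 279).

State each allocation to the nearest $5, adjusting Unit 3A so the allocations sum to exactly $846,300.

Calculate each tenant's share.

Sum of days: 818.
Unrounded shares: Unit 4B 148/818 × $846,300 = 153,120.29; Unit G2 82/818 × $846,300 = 84,836.92; Unit 5B 121/818 × $846,300 = 125,186.19; Unit 3A 90/818 × $846,300 = 93,113.69; Unit PH2 98/818 × $846,300 = 101,390.46; Unit 4A 279/818 × $846,300 = 288,652.44.
After rounding ($5): Unit 4B $153,120; Unit G2 $84,835; Unit 5B $125,185; Unit 3A $93,115; Unit PH2 $101,390; Unit 4A $288,650. Sum = $846,295.
Difference $846,300 − $846,295 = +$5 applied to Unit 3A: Unit 3A becomes $93,120.

Unit 4B: $153,120; Unit G2: $84,835; Unit 5B: $125,185; Unit 3A: $93,120; Unit PH2: $101,390; Unit 4A: $288,650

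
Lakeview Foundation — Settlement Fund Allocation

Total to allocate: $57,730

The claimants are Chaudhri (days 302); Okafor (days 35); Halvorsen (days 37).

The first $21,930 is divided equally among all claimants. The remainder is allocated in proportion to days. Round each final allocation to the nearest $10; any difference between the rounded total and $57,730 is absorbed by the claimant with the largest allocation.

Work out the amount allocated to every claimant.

$21,930 shared equally gives $7,310 per claimant.
Remainder $35,800 by days (total 374): Chaudhri 28,908.02 → $28,910; Okafor 3,350.27 → $3,350; Halvorsen 3,541.71 → $3,540.
Totals: Chaudhri $7,310 + $28,910 = $36,220; Okafor $7,310 + $3,350 = $10,660; Halvorsen $7,310 + $3,540 = $10,850.

Chaudhri: $36,220; Okafor: $10,660; Halvorsen: $10,850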